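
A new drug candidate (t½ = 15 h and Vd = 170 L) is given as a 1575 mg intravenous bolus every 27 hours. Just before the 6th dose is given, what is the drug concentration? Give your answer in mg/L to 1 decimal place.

3.7 mg/L

f = (1/2)^(τ/t½) = (1/2)^(27/15) ≈ 0.2872.
C₀ = D/Vd = 1575/170 ≈ 9.265 mg/L.
Before the 6th dose, 5 doses have been given. Superposition: Cmin = C₀·(f + f² + … + f^5).
≈ 9.265 × (0.2872 + 0.0825 + 0.0237 + 0.0068 + 0.0020) ≈ 9.265 × 0.4022 ≈ 3.726 mg/L.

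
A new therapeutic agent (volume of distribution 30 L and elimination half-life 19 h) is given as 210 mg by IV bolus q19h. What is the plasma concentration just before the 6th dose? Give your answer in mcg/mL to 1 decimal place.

6.8 mcg/mL

f = (1/2)^(τ/t½) = (1/2)^(19/19) ≈ 0.5000.
C₀ = D/Vd = 210/30 ≈ 7.000 mcg/mL.
Before the 6th dose, 5 doses have been given. Superposition: Cmin = C₀·(f + f² + … + f^5).
≈ 7.000 × (0.5000 + 0.2500 + 0.1250 + 0.0625 + 0.0313) ≈ 7.000 × 0.9688 ≈ 6.782 mcg/mL.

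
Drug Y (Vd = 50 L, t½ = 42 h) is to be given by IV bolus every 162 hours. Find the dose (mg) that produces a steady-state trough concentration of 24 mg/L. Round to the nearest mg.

τ/t½ = 162/42 ≈ 3.8571, so f = (1/2)^(162/42) ≈ 0.069006.
Cmin,ss = (D/Vd)·f/(1−f), so D = Cmin,ss·Vd·(1−f)/f.
D = 24 × 50 × (1−f)/f ≈ 24 × 50 × 13.49149 ≈ 16189.79 mg.

16190 mg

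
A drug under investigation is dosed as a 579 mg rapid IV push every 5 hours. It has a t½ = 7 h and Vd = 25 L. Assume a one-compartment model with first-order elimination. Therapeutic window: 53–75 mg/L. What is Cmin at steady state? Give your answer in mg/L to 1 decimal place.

36.1 mg/L

k = ln2/t½ = ln2/7 ≈ 0.099021 h⁻¹; fraction remaining f = e^(−kτ) = e^(−0.099021×5) ≈ 0.6095.
At steady state, accumulation factor R = 1/(1 − e^(−kτ)) ≈ 2.5608.
Each bolus raises the concentration by D/Vd = 579/25 ≈ 23.160 mg/L.
Steady-state peak Cmax,ss = C₀·R ≈ 23.160 × 2.5608 ≈ 59.308 mg/L.
One interval later, Cmin,ss = Cmax,ss·e^(−kτ) ≈ 59.308 × 0.6095 ≈ 36.148 mg/L.
Trough 36.1 mg/L vs MEC 53 mg/L: subtherapeutic.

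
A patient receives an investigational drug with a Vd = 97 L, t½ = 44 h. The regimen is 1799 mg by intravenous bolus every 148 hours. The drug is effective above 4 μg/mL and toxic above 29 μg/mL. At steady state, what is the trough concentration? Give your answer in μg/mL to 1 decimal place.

Over one 148-h interval, 148/44 ≈ 3.3636 half-lives elapse, leaving f ≈ 0.0972 of each dose.
Single-dose peak C₀ = D/Vd = 1799/97 ≈ 18.546 μg/mL.
Steady-state trough Cmin,ss = C₀·f/(1−f) ≈ 18.546 × 0.0972/0.9028 ≈ 1.997 μg/mL.
Trough 2.0 μg/mL vs MEC 4 μg/mL: subtherapeutic.

2.0 μg/mL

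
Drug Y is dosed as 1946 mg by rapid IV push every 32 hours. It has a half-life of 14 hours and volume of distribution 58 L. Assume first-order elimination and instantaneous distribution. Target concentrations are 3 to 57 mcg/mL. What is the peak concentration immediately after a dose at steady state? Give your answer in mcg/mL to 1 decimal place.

42.2 mcg/mL

k = ln2/t½ = ln2/14 ≈ 0.049511 h⁻¹; fraction remaining f = e^(−kτ) = e^(−0.049511×32) ≈ 0.2051.
At steady state, accumulation factor R = 1/(1 − e^(−kτ)) ≈ 1.2580.
Each bolus raises the concentration by D/Vd = 1946/58 ≈ 33.552 mcg/mL.
Steady-state peak Cmax,ss = C₀·R ≈ 33.552 × 1.2580 ≈ 42.208 mcg/mL.
Peak 42.2 mcg/mL vs MTC 57 mcg/mL: below toxic threshold.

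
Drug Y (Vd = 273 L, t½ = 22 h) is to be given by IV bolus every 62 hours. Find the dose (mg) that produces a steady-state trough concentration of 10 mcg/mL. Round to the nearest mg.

16524 mg

τ/t½ = 62/22 ≈ 2.8182, so f = (1/2)^(62/22) ≈ 0.141789.
Cmin,ss = (D/Vd)·f/(1−f), so D = Cmin,ss·Vd·(1−f)/f.
D = 10 × 273 × (1−f)/f ≈ 10 × 273 × 6.05273 ≈ 16523.95 mg.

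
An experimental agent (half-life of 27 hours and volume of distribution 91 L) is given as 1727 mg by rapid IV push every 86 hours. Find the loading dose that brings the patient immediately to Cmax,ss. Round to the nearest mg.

1940 mg

f = (1/2)^(86/27) ≈ 0.109942; accumulation ratio R = 1/(1−f) ≈ 1.12352.
Loading dose to hit Cmax,ss on first dose: D_load = D_maint·R ≈ 1727 × 1.12352 ≈ 1940.32 mg.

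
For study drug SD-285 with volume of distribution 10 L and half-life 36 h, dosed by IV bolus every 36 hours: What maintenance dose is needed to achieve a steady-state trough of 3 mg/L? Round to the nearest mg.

30 mg

τ/t½ = 36/36 ≈ 1, so f = (1/2)^(36/36) ≈ 0.500000.
Cmin,ss = (D/Vd)·f/(1−f), so D = Cmin,ss·Vd·(1−f)/f.
D = 3 × 10 × (1−f)/f ≈ 3 × 10 × 1.00000 ≈ 30.00 mg.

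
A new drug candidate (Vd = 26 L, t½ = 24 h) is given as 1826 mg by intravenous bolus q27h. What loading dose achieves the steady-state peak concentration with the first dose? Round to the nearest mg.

3372 mg

f = (1/2)^(27/24) ≈ 0.458502; accumulation ratio R = 1/(1−f) ≈ 1.84673.
Loading dose to hit Cmax,ss on first dose: D_load = D_maint·R ≈ 1826 × 1.84673 ≈ 3372.13 mg.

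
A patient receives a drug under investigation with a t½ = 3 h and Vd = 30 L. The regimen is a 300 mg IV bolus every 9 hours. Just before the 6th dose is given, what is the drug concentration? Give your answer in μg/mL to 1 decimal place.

f = (1/2)^(τ/t½) = (1/2)^(9/3) ≈ 0.1250.
C₀ = D/Vd = 300/30 ≈ 10.000 μg/mL.
Before the 6th dose, 5 doses have been given. Superposition: Cmin = C₀·(f + f² + … + f^5).
≈ 10.000 × (0.1250 + 0.0156 + 0.0020 + 0.0002 + 0.0000) ≈ 10.000 × 0.1428 ≈ 1.428 μg/mL.

1.4 μg/mL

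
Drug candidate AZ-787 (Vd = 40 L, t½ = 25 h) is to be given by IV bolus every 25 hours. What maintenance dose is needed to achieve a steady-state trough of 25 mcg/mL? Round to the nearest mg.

1000 mg

τ/t½ = 25/25 ≈ 1, so f = (1/2)^(25/25) ≈ 0.500000.
Cmin,ss = (D/Vd)·f/(1−f), so D = Cmin,ss·Vd·(1−f)/f.
D = 25 × 40 × (1−f)/f ≈ 25 × 40 × 1.00000 ≈ 1000.00 mg.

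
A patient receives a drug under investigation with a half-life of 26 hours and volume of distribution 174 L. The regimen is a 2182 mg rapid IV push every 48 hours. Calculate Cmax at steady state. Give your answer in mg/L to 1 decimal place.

17.4 mg/L

Over one 48-h interval, 48/26 ≈ 1.8462 half-lives elapse, leaving f ≈ 0.2781 of each dose.
Accumulation ratio R = 1/(1 − f) ≈ 1/0.7219 ≈ 1.3852.
Each bolus raises the concentration by D/Vd = 2182/174 ≈ 12.540 mg/L.
Cmax,ss = C₀/(1 − f) ≈ 12.540/0.7219 ≈ 17.371 mg/L.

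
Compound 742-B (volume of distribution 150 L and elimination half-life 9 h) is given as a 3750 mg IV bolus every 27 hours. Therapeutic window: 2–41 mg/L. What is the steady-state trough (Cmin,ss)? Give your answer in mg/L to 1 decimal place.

The dosing interval is 3 half-lives, so f = 2^(−3) = 0.125.
At steady state, R = 1/(1 − 0.125) = 8/7.
Single-dose peak C₀ = D/Vd = 3750/150 = 25 mg/L.
Steady-state peak Cmax,ss = C₀·R = 25 × 8/7 ≈ 28.571 mg/L.
Steady-state trough Cmin,ss = Cmax,ss·f ≈ 28.571 × 0.125 ≈ 3.571 mg/L.
Trough 3.6 mg/L vs MEC 2 mg/L: adequate.

3.6 mg/L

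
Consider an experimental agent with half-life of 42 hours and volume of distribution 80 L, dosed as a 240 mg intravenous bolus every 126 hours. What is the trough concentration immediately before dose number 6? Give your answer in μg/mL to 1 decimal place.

f = (1/2)^(τ/t½) = (1/2)^(126/42) ≈ 0.1250.
C₀ = D/Vd = 240/80 ≈ 3.000 μg/mL.
Before the 6th dose, 5 doses have been given. Superposition: Cmin = C₀·(f + f² + … + f^5).
≈ 3.000 × (0.1250 + 0.0156 + 0.0020 + 0.0002 + 0.0000) ≈ 3.000 × 0.1428 ≈ 0.428 μg/mL.

0.4 μg/mL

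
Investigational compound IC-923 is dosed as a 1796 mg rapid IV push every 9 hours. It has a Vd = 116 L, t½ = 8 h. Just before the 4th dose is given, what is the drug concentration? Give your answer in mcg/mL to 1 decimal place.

f = (1/2)^(τ/t½) = (1/2)^(9/8) ≈ 0.4585.
C₀ = D/Vd = 1796/116 ≈ 15.483 mcg/mL.
Before the 4th dose, 3 doses have been given. Superposition: Cmin = C₀·(f + f² + … + f^3).
≈ 15.483 × (0.4585 + 0.2102 + 0.0964) ≈ 15.483 × 0.7651 ≈ 11.846 mcg/mL.

11.8 mcg/mL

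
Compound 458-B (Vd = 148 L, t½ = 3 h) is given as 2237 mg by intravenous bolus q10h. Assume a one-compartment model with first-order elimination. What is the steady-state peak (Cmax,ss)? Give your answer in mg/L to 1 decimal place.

16.8 mg/L

τ/t½ = 10/3 ≈ 3.3333, so fraction remaining f = (1/2)^(10/3) ≈ 0.0992.
Accumulation ratio R = 1/(1 − f) ≈ 1/0.9008 ≈ 1.1101.
Single-dose peak C₀ = D/Vd = 2237/148 ≈ 15.115 mg/L.
Steady-state peak Cmax,ss = C₀·R ≈ 15.115 × 1.1101 ≈ 16.779 mg/L.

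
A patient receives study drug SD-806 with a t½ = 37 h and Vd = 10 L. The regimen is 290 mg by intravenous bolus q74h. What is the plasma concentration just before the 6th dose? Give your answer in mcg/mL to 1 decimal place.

f = (1/2)^(τ/t½) = (1/2)^(74/37) ≈ 0.2500.
C₀ = D/Vd = 290/10 ≈ 29.000 mcg/mL.
Before the 6th dose, 5 doses have been given. Superposition: Cmin = C₀·(f + f² + … + f^5).
≈ 29.000 × (0.2500 + 0.0625 + 0.0156 + 0.0039 + 0.0010) ≈ 29.000 × 0.3330 ≈ 9.657 mcg/mL.

9.7 mcg/mL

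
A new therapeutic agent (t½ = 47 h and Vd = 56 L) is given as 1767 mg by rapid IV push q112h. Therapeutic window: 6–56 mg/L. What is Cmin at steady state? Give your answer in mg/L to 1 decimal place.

7.5 mg/L

τ/t½ = 112/47 ≈ 2.383, so fraction remaining f = (1/2)^(112/47) ≈ 0.1917.
At steady state, accumulation factor R = 1/(1 − e^(−kτ)) ≈ 1.2372.
Each bolus raises the concentration by D/Vd = 1767/56 ≈ 31.554 mg/L.
Cmax,ss = C₀/(1 − f) ≈ 31.554/0.8083 ≈ 39.037 mg/L.
One interval later, Cmin,ss = Cmax,ss·e^(−kτ) ≈ 39.037 × 0.1917 ≈ 7.483 mg/L.
Trough 7.5 mg/L vs MEC 6 mg/L: adequate.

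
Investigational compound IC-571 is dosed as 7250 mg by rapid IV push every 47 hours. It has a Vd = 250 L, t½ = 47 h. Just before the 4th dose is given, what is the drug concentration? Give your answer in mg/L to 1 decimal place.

f = (1/2)^(τ/t½) = (1/2)^(47/47) ≈ 0.5000.
C₀ = D/Vd = 7250/250 ≈ 29.000 mg/L.
Before the 4th dose, 3 doses have been given. Superposition: Cmin = C₀·(f + f² + … + f^3).
≈ 29.000 × (0.5000 + 0.2500 + 0.1250) ≈ 29.000 × 0.8750 ≈ 25.375 mg/L.

25.4 mg/L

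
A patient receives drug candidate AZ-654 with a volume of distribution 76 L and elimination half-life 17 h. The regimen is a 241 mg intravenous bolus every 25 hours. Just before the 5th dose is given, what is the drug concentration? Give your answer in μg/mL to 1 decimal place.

1.8 μg/mL

f = (1/2)^(τ/t½) = (1/2)^(25/17) ≈ 0.3608.
C₀ = D/Vd = 241/76 ≈ 3.171 μg/mL.
Before the 5th dose, 4 doses have been given. Superposition: Cmin = C₀·(f + f² + … + f^4).
≈ 3.171 × (0.3608 + 0.1302 + 0.0470 + 0.0169) ≈ 3.171 × 0.5549 ≈ 1.760 μg/mL.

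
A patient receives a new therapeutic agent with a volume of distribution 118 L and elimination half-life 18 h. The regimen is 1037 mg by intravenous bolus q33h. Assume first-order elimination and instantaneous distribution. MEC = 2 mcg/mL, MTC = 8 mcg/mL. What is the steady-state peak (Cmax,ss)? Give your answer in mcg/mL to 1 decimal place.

k = ln2/t½ = ln2/18 ≈ 0.038508 h⁻¹; fraction remaining f = e^(−kτ) = e^(−0.038508×33) ≈ 0.2806.
Accumulation ratio R = 1/(1 − f) ≈ 1/0.7194 ≈ 1.3900.
Each bolus raises the concentration by D/Vd = 1037/118 ≈ 8.788 mcg/mL.
Steady-state peak Cmax,ss = C₀·R ≈ 8.788 × 1.3900 ≈ 12.215 mcg/mL.
Peak 12.2 mcg/mL vs MTC 8 mcg/mL: exceeds toxic threshold.

12.2 mcg/mL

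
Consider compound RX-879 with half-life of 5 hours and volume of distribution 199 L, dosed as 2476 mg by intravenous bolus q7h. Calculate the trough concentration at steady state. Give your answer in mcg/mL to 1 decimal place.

k = ln2/t½ = ln2/5 ≈ 0.138629 h⁻¹; fraction remaining f = e^(−kτ) = e^(−0.138629×7) ≈ 0.3789.
At steady state, accumulation factor R = 1/(1 − e^(−kτ)) ≈ 1.6100.
Each bolus raises the concentration by D/Vd = 2476/199 ≈ 12.442 mcg/mL.
Steady-state peak Cmax,ss = C₀·R ≈ 12.442 × 1.6100 ≈ 20.032 mcg/mL.
One interval later, Cmin,ss = Cmax,ss·e^(−kτ) ≈ 20.032 × 0.3789 ≈ 7.590 mcg/mL.

7.6 mcg/mL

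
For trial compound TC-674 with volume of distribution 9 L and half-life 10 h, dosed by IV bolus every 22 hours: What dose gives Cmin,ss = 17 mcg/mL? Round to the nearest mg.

550 mg

τ/t½ = 22/10 ≈ 2.2, so f = (1/2)^(22/10) ≈ 0.217638.
Cmin,ss = (D/Vd)·f/(1−f), so D = Cmin,ss·Vd·(1−f)/f.
D = 17 × 9 × (1−f)/f ≈ 17 × 9 × 3.59479 ≈ 550.00 mg.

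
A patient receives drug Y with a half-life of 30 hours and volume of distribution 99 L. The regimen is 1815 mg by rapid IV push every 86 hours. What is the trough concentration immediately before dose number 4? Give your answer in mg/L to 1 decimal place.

2.9 mg/L

f = (1/2)^(τ/t½) = (1/2)^(86/30) ≈ 0.1371.
C₀ = D/Vd = 1815/99 ≈ 18.333 mg/L.
Before the 4th dose, 3 doses have been given. Superposition: Cmin = C₀·(f + f² + … + f^3).
≈ 18.333 × (0.1371 + 0.0188 + 0.0026) ≈ 18.333 × 0.1585 ≈ 2.906 mg/L.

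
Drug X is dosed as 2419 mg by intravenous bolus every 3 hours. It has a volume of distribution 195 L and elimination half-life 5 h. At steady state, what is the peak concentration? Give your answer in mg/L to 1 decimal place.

36.5 mg/L

Over one 3-h interval, 3/5 ≈ 0.6 half-lives elapse, leaving f ≈ 0.6598 of each dose.
Accumulation ratio R = 1/(1 − f) ≈ 1/0.3402 ≈ 2.9394.
Single-dose peak C₀ = D/Vd = 2419/195 ≈ 12.405 mg/L.
Steady-state peak Cmax,ss = C₀·R ≈ 12.405 × 2.9394 ≈ 36.463 mg/L.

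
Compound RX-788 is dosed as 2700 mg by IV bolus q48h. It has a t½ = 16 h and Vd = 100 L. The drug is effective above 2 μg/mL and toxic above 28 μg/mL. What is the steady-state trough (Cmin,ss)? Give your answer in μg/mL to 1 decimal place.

3.9 μg/mL

τ = 48 h = 3 half-lives, so f = (1/2)^3 = 0.125.
At steady state, R = 1/(1 − 0.125) = 8/7.
Single-dose peak C₀ = D/Vd = 2700/100 = 27 μg/mL.
Steady-state peak Cmax,ss = C₀·R = 27 × 8/7 ≈ 30.857 μg/mL.
Steady-state trough Cmin,ss = Cmax,ss·f ≈ 30.857 × 0.125 ≈ 3.857 μg/mL.
Trough 3.9 μg/mL vs MEC 2 μg/mL: adequate.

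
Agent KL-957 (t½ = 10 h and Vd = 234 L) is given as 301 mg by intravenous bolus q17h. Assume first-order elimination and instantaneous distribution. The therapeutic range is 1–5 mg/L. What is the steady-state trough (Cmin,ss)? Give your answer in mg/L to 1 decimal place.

τ/t½ = 17/10 ≈ 1.7, so fraction remaining f = (1/2)^(17/10) ≈ 0.3078.
At steady state, accumulation factor R = 1/(1 − e^(−kτ)) ≈ 1.4447.
Single-dose peak C₀ = D/Vd = 301/234 ≈ 1.286 mg/L.
Cmax,ss = C₀/(1 − f) ≈ 1.286/0.6922 ≈ 1.858 mg/L.
One interval later, Cmin,ss = Cmax,ss·e^(−kτ) ≈ 1.858 × 0.3078 ≈ 0.572 mg/L.
Trough 0.6 mg/L vs MEC 1 mg/L: subtherapeutic.

0.6 mg/L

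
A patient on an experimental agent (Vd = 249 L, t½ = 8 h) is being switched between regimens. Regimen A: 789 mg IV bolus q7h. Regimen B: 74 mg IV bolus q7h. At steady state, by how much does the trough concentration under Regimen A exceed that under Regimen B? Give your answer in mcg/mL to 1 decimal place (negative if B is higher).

Regimen A: f = (1/2)^(7/8) ≈ 0.5453; Cmin,ss = (789/249)·f/(1−f) ≈ 3.800 mcg/mL.
Regimen B: f = (1/2)^(7/8) ≈ 0.5453; Cmin,ss = (74/249)·f/(1−f) ≈ 0.356 mcg/mL.
Difference ≈ 3.800 − 0.356 ≈ 3.444 mcg/mL.

3.4 mcg/mL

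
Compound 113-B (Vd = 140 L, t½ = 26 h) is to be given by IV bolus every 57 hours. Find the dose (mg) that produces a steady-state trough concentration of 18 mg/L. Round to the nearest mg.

8997 mg

τ/t½ = 57/26 ≈ 2.1923, so f = (1/2)^(57/26) ≈ 0.218801.
Cmin,ss = (D/Vd)·f/(1−f), so D = Cmin,ss·Vd·(1−f)/f.
D = 18 × 140 × (1−f)/f ≈ 18 × 140 × 3.57036 ≈ 8997.31 mg.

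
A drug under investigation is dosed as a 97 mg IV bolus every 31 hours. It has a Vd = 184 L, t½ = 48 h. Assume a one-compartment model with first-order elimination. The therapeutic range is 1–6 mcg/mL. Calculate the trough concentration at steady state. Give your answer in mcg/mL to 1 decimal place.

k = ln2/t½ = ln2/48 ≈ 0.014441 h⁻¹; fraction remaining f = e^(−kτ) = e^(−0.014441×31) ≈ 0.6391.
Accumulation ratio R = 1/(1 − f) ≈ 1/0.3609 ≈ 2.7709.
Single-dose peak C₀ = D/Vd = 97/184 ≈ 0.527 mcg/mL.
Steady-state peak Cmax,ss = C₀·R ≈ 0.527 × 2.7709 ≈ 1.460 mcg/mL.
One interval later, Cmin,ss = Cmax,ss·e^(−kτ) ≈ 1.460 × 0.6391 ≈ 0.933 mcg/mL.
Trough 0.9 mcg/mL vs MEC 1 mcg/mL: subtherapeutic.

0.9 mcg/mL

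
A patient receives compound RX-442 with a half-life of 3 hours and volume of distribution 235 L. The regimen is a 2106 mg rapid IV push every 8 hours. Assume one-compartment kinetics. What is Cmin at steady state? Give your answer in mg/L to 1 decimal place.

1.7 mg/L

k = ln2/t½ = ln2/3 ≈ 0.231049 h⁻¹; fraction remaining f = e^(−kτ) = e^(−0.231049×8) ≈ 0.1575.
At steady state, accumulation factor R = 1/(1 − e^(−kτ)) ≈ 1.1869.
Each bolus raises the concentration by D/Vd = 2106/235 ≈ 8.962 mg/L.
Cmax,ss = C₀/(1 − f) ≈ 8.962/0.8425 ≈ 10.637 mg/L.
One interval later, Cmin,ss = Cmax,ss·e^(−kτ) ≈ 10.637 × 0.1575 ≈ 1.675 mg/L.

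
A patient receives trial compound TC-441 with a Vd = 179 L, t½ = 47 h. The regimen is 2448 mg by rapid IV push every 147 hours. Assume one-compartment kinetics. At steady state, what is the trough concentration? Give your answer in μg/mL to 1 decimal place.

1.8 μg/mL

τ/t½ = 147/47 ≈ 3.1277, so fraction remaining f = (1/2)^(147/47) ≈ 0.1144.
Accumulation ratio R = 1/(1 − f) ≈ 1/0.8856 ≈ 1.1292.
Each bolus raises the concentration by D/Vd = 2448/179 ≈ 13.676 μg/mL.
Steady-state peak Cmax,ss = C₀·R ≈ 13.676 × 1.1292 ≈ 15.443 μg/mL.
One interval later, Cmin,ss = Cmax,ss·e^(−kτ) ≈ 15.443 × 0.1144 ≈ 1.767 μg/mL.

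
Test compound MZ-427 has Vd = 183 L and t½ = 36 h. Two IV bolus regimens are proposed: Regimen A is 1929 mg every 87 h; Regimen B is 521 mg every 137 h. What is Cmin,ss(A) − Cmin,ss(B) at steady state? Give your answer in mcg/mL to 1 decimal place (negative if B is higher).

Regimen A: f = (1/2)^(87/36) ≈ 0.1873; Cmin,ss = (1929/183)·f/(1−f) ≈ 2.429 mcg/mL.
Regimen B: f = (1/2)^(137/36) ≈ 0.0715; Cmin,ss = (521/183)·f/(1−f) ≈ 0.219 mcg/mL.
Difference ≈ 2.429 − 0.219 ≈ 2.210 mcg/mL.

2.2 mcg/mL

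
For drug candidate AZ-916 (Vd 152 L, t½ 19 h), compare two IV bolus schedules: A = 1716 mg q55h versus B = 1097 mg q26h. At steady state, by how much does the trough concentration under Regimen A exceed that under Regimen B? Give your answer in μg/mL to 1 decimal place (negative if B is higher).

-2.8 μg/mL

Regimen A: f = (1/2)^(55/19) ≈ 0.1345; Cmin,ss = (1716/152)·f/(1−f) ≈ 1.754 μg/mL.
Regimen B: f = (1/2)^(26/19) ≈ 0.3873; Cmin,ss = (1097/152)·f/(1−f) ≈ 4.562 μg/mL.
Difference ≈ 1.754 − 4.562 ≈ -2.808 μg/mL.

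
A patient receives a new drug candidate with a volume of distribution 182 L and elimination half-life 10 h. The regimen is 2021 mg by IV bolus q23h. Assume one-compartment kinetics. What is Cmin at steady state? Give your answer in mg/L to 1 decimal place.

2.8 mg/L

Over one 23-h interval, 23/10 ≈ 2.3 half-lives elapse, leaving f ≈ 0.2031 of each dose.
At steady state, accumulation factor R = 1/(1 − e^(−kτ)) ≈ 1.2549.
Single-dose peak C₀ = D/Vd = 2021/182 ≈ 11.104 mg/L.
Steady-state peak Cmax,ss = C₀·R ≈ 11.104 × 1.2549 ≈ 13.934 mg/L.
Steady-state trough Cmin,ss = Cmax,ss·f ≈ 13.934 × 0.2031 ≈ 2.830 mg/L.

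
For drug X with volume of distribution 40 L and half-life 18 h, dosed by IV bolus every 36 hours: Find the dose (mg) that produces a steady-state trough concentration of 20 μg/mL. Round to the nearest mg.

τ/t½ = 36/18 ≈ 2, so f = (1/2)^(36/18) ≈ 0.250000.
Cmin,ss = (D/Vd)·f/(1−f), so D = Cmin,ss·Vd·(1−f)/f.
D = 20 × 40 × (1−f)/f ≈ 20 × 40 × 3.00000 ≈ 2400.00 mg.

2400 mg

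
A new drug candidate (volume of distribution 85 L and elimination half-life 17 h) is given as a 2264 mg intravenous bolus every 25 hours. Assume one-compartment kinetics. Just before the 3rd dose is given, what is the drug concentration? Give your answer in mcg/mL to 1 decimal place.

13.1 mcg/mL

f = (1/2)^(τ/t½) = (1/2)^(25/17) ≈ 0.3608.
C₀ = D/Vd = 2264/85 ≈ 26.635 mcg/mL.
Before the 3rd dose, 2 doses have been given. Superposition: Cmin = C₀·(f + f²).
≈ 26.635 × (0.3608 + 0.1302) ≈ 26.635 × 0.4910 ≈ 13.078 mcg/mL.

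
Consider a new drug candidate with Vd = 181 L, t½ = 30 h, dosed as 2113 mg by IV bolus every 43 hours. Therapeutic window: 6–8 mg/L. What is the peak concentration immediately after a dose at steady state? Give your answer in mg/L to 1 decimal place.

k = ln2/t½ = ln2/30 ≈ 0.023105 h⁻¹; fraction remaining f = e^(−kτ) = e^(−0.023105×43) ≈ 0.3703.
Accumulation ratio R = 1/(1 − f) ≈ 1/0.6297 ≈ 1.5881.
Single-dose peak C₀ = D/Vd = 2113/181 ≈ 11.674 mg/L.
Steady-state peak Cmax,ss = C₀·R ≈ 11.674 × 1.5881 ≈ 18.539 mg/L.
Peak 18.5 mg/L vs MTC 8 mg/L: exceeds toxic threshold.

18.5 mg/L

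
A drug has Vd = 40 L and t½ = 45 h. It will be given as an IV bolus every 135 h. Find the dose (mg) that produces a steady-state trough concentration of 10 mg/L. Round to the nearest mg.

τ/t½ = 135/45 ≈ 3, so f = (1/2)^(135/45) ≈ 0.125000.
Cmin,ss = (D/Vd)·f/(1−f), so D = Cmin,ss·Vd·(1−f)/f.
D = 10 × 40 × (1−f)/f ≈ 10 × 40 × 7.00000 ≈ 2800.00 mg.

2800 mg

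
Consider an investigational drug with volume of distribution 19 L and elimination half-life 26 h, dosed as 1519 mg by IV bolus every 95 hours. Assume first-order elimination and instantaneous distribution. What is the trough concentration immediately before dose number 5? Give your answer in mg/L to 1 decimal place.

6.9 mg/L

f = (1/2)^(τ/t½) = (1/2)^(95/26) ≈ 0.0794.
C₀ = D/Vd = 1519/19 ≈ 79.947 mg/L.
Before the 5th dose, 4 doses have been given. Superposition: Cmin = C₀·(f + f² + … + f^4).
≈ 79.947 × (0.0794 + 0.0063 + 0.0005 + 0.0000) ≈ 79.947 × 0.0862 ≈ 6.891 mg/L.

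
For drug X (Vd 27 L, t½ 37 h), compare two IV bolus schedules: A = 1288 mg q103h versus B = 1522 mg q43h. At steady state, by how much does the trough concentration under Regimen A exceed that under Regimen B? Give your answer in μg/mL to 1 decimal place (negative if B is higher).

Regimen A: f = (1/2)^(103/37) ≈ 0.1452; Cmin,ss = (1288/27)·f/(1−f) ≈ 8.103 μg/mL.
Regimen B: f = (1/2)^(43/37) ≈ 0.4468; Cmin,ss = (1522/27)·f/(1−f) ≈ 45.528 μg/mL.
Difference ≈ 8.103 − 45.528 ≈ -37.425 μg/mL.

-37.4 μg/mL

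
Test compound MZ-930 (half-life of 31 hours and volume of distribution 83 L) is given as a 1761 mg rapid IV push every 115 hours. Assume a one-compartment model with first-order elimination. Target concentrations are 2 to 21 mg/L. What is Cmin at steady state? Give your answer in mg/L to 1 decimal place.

1.8 mg/L

k = ln2/t½ = ln2/31 ≈ 0.022360 h⁻¹; fraction remaining f = e^(−kτ) = e^(−0.022360×115) ≈ 0.0764.
Accumulation ratio R = 1/(1 − f) ≈ 1/0.9236 ≈ 1.0827.
Single-dose peak C₀ = D/Vd = 1761/83 ≈ 21.217 mg/L.
Steady-state peak Cmax,ss = C₀·R ≈ 21.217 × 1.0827 ≈ 22.972 mg/L.
One interval later, Cmin,ss = Cmax,ss·e^(−kτ) ≈ 22.972 × 0.0764 ≈ 1.755 mg/L.
Trough 1.8 mg/L vs MEC 2 mg/L: subtherapeutic.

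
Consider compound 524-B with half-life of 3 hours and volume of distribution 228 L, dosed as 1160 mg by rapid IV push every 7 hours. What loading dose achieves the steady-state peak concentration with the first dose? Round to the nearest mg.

1447 mg

f = (1/2)^(7/3) ≈ 0.198425; accumulation ratio R = 1/(1−f) ≈ 1.24754.
Loading dose to hit Cmax,ss on first dose: D_load = D_maint·R ≈ 1160 × 1.24754 ≈ 1447.15 mg.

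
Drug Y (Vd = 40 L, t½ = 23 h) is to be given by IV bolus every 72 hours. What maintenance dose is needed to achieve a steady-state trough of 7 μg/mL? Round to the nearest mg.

τ/t½ = 72/23 ≈ 3.1304, so f = (1/2)^(72/23) ≈ 0.114195.
Cmin,ss = (D/Vd)·f/(1−f), so D = Cmin,ss·Vd·(1−f)/f.
D = 7 × 40 × (1−f)/f ≈ 7 × 40 × 7.75695 ≈ 2171.95 mg.

2172 mg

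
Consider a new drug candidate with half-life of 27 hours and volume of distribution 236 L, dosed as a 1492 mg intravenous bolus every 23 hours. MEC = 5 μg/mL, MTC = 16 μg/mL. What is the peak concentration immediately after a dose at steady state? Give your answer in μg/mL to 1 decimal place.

k = ln2/t½ = ln2/27 ≈ 0.025672 h⁻¹; fraction remaining f = e^(−kτ) = e^(−0.025672×23) ≈ 0.5541.
At steady state, accumulation factor R = 1/(1 − e^(−kτ)) ≈ 2.2427.
Single-dose peak C₀ = D/Vd = 1492/236 ≈ 6.322 μg/mL.
Cmax,ss = C₀/(1 − f) ≈ 6.322/0.4459 ≈ 14.178 μg/mL.
Peak 14.2 μg/mL vs MTC 16 μg/mL: below toxic threshold.

14.2 μg/mL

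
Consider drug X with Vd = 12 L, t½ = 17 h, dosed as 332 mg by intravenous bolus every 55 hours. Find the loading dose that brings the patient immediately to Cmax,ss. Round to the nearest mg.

371 mg

f = (1/2)^(55/17) ≈ 0.106189; accumulation ratio R = 1/(1−f) ≈ 1.11880.
Loading dose to hit Cmax,ss on first dose: D_load = D_maint·R ≈ 332 × 1.11880 ≈ 371.44 mg.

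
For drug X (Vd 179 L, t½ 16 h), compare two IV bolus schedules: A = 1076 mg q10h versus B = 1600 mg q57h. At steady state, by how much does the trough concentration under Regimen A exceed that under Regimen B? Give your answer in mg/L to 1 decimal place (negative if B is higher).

Regimen A: f = (1/2)^(10/16) ≈ 0.6484; Cmin,ss = (1076/179)·f/(1−f) ≈ 11.085 mg/L.
Regimen B: f = (1/2)^(57/16) ≈ 0.0846; Cmin,ss = (1600/179)·f/(1−f) ≈ 0.826 mg/L.
Difference ≈ 11.085 − 0.826 ≈ 10.259 mg/L.

10.3 mg/L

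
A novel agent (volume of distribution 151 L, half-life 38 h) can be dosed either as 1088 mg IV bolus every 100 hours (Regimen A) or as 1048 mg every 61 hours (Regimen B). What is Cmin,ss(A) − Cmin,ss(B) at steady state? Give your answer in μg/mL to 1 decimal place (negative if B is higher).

Regimen A: f = (1/2)^(100/38) ≈ 0.1614; Cmin,ss = (1088/151)·f/(1−f) ≈ 1.387 μg/mL.
Regimen B: f = (1/2)^(61/38) ≈ 0.3287; Cmin,ss = (1048/151)·f/(1−f) ≈ 3.398 μg/mL.
Difference ≈ 1.387 − 3.398 ≈ -2.011 μg/mL.

-2.0 μg/mL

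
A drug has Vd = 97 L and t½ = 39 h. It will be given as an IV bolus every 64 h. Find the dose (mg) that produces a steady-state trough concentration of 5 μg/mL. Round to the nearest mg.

1028 mg

τ/t½ = 64/39 ≈ 1.641, so f = (1/2)^(64/39) ≈ 0.320628.
Cmin,ss = (D/Vd)·f/(1−f), so D = Cmin,ss·Vd·(1−f)/f.
D = 5 × 97 × (1−f)/f ≈ 5 × 97 × 2.11888 ≈ 1027.66 mg.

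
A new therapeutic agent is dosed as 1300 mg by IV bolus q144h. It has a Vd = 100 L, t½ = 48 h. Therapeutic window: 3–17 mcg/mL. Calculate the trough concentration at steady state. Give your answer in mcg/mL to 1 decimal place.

The dosing interval is 3 half-lives, so f = 2^(−3) = 0.125.
Accumulation ratio R = 1/(1 − f) = 1/0.875 = 8/7.
Single-dose peak C₀ = D/Vd = 1300/100 = 13 mcg/mL.
Steady-state peak Cmax,ss = C₀·R = 13 × 8/7 ≈ 14.857 mcg/mL.
Steady-state trough Cmin,ss = Cmax,ss·f ≈ 14.857 × 0.125 ≈ 1.857 mcg/mL.
Trough 1.9 mcg/mL vs MEC 3 mcg/mL: subtherapeutic.

1.9 mcg/mL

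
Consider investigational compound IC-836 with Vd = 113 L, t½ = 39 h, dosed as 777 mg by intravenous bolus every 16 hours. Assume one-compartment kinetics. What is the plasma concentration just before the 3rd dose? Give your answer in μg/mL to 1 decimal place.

9.1 μg/mL

f = (1/2)^(τ/t½) = (1/2)^(16/39) ≈ 0.7525.
C₀ = D/Vd = 777/113 ≈ 6.876 μg/mL.
Before the 3rd dose, 2 doses have been given. Superposition: Cmin = C₀·(f + f²).
≈ 6.876 × (0.7525 + 0.5663) ≈ 6.876 × 1.3188 ≈ 9.068 μg/mL.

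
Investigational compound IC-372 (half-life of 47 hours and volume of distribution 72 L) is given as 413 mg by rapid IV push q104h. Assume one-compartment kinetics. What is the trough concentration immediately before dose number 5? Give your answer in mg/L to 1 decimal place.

f = (1/2)^(τ/t½) = (1/2)^(104/47) ≈ 0.2157.
C₀ = D/Vd = 413/72 ≈ 5.736 mg/L.
Before the 5th dose, 4 doses have been given. Superposition: Cmin = C₀·(f + f² + … + f^4).
≈ 5.736 × (0.2157 + 0.0465 + 0.0100 + 0.0022) ≈ 5.736 × 0.2744 ≈ 1.574 mg/L.

1.6 mg/L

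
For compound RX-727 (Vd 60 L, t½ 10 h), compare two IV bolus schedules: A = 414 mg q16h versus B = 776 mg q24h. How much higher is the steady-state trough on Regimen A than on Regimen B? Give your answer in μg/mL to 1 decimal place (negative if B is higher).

0.4 μg/mL

Regimen A: f = (1/2)^(16/10) ≈ 0.3299; Cmin,ss = (414/60)·f/(1−f) ≈ 3.397 μg/mL.
Regimen B: f = (1/2)^(24/10) ≈ 0.1895; Cmin,ss = (776/60)·f/(1−f) ≈ 3.024 μg/mL.
Difference ≈ 3.397 − 3.024 ≈ 0.373 μg/mL.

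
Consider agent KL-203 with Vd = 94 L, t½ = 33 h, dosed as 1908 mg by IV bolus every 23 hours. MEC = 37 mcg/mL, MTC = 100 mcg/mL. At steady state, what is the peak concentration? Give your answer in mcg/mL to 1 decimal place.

53.0 mcg/mL

τ/t½ = 23/33 ≈ 0.69697, so fraction remaining f = (1/2)^(23/33) ≈ 0.6169.
Accumulation ratio R = 1/(1 − f) ≈ 1/0.3831 ≈ 2.6103.
Each bolus raises the concentration by D/Vd = 1908/94 ≈ 20.298 mcg/mL.
Steady-state peak Cmax,ss = C₀·R ≈ 20.298 × 2.6103 ≈ 52.984 mcg/mL.
Peak 53.0 mcg/mL vs MTC 100 mcg/mL: below toxic threshold.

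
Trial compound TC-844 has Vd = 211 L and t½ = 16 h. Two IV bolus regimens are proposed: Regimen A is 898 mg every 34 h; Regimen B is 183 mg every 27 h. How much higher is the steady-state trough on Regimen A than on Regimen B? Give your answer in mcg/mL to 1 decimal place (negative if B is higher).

0.9 mcg/mL

Regimen A: f = (1/2)^(34/16) ≈ 0.2293; Cmin,ss = (898/211)·f/(1−f) ≈ 1.266 mcg/mL.
Regimen B: f = (1/2)^(27/16) ≈ 0.3105; Cmin,ss = (183/211)·f/(1−f) ≈ 0.391 mcg/mL.
Difference ≈ 1.266 − 0.391 ≈ 0.875 mcg/mL.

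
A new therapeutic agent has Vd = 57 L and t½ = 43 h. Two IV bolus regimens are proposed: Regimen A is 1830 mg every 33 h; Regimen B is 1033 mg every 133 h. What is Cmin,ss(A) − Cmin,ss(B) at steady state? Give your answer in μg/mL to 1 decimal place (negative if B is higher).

43.3 μg/mL

Regimen A: f = (1/2)^(33/43) ≈ 0.5875; Cmin,ss = (1830/57)·f/(1−f) ≈ 45.726 μg/mL.
Regimen B: f = (1/2)^(133/43) ≈ 0.1172; Cmin,ss = (1033/57)·f/(1−f) ≈ 2.406 μg/mL.
Difference ≈ 45.726 − 2.406 ≈ 43.320 μg/mL.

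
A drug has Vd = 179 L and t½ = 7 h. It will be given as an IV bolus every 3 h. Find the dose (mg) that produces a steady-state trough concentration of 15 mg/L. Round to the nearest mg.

929 mg

τ/t½ = 3/7 ≈ 0.42857, so f = (1/2)^(3/7) ≈ 0.742997.
Cmin,ss = (D/Vd)·f/(1−f), so D = Cmin,ss·Vd·(1−f)/f.
D = 15 × 179 × (1−f)/f ≈ 15 × 179 × 0.34590 ≈ 928.74 mg.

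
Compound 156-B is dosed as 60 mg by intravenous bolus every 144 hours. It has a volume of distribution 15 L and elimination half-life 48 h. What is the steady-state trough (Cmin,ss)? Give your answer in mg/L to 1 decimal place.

The dosing interval is 3 half-lives, so f = 2^(−3) = 0.125.
Accumulation ratio R = 1/(1 − f) = 1/0.875 = 8/7.
Single-dose peak C₀ = D/Vd = 60/15 = 4 mg/L.
Steady-state peak Cmax,ss = C₀·R = 4 × 8/7 ≈ 4.571 mg/L.
Steady-state trough Cmin,ss = Cmax,ss·f ≈ 4.571 × 0.125 ≈ 0.571 mg/L.

0.6 mg/L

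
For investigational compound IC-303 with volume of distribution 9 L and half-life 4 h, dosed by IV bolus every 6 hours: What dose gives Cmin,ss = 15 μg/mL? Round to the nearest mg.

τ/t½ = 6/4 ≈ 1.5, so f = (1/2)^(6/4) ≈ 0.353553.
Cmin,ss = (D/Vd)·f/(1−f), so D = Cmin,ss·Vd·(1−f)/f.
D = 15 × 9 × (1−f)/f ≈ 15 × 9 × 1.82843 ≈ 246.84 mg.

247 mg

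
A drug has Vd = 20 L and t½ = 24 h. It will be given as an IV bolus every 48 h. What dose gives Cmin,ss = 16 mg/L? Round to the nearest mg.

τ/t½ = 48/24 ≈ 2, so f = (1/2)^(48/24) ≈ 0.250000.
Cmin,ss = (D/Vd)·f/(1−f), so D = Cmin,ss·Vd·(1−f)/f.
D = 16 × 20 × (1−f)/f ≈ 16 × 20 × 3.00000 ≈ 960.00 mg.

960 mg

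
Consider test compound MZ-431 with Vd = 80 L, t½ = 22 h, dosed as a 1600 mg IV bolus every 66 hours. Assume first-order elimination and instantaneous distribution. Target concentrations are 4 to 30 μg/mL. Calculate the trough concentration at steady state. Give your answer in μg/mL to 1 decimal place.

2.9 μg/mL

τ = 66 h = 3 half-lives, so f = (1/2)^3 = 0.125.
At steady state, R = 1/(1 − 0.125) = 8/7.
Single-dose peak C₀ = D/Vd = 1600/80 = 20 μg/mL.
Steady-state peak Cmax,ss = C₀·R = 20 × 8/7 ≈ 22.857 μg/mL.
Steady-state trough Cmin,ss = Cmax,ss·f ≈ 22.857 × 0.125 ≈ 2.857 μg/mL.
Trough 2.9 μg/mL vs MEC 4 μg/mL: subtherapeutic.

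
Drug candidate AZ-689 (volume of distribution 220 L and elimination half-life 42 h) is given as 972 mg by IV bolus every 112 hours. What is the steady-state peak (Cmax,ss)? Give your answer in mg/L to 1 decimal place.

5.2 mg/L

τ/t½ = 112/42 ≈ 2.6667, so fraction remaining f = (1/2)^(112/42) ≈ 0.1575.
At steady state, accumulation factor R = 1/(1 − e^(−kτ)) ≈ 1.1869.
Single-dose peak C₀ = D/Vd = 972/220 ≈ 4.418 mg/L.
Steady-state peak Cmax,ss = C₀·R ≈ 4.418 × 1.1869 ≈ 5.244 mg/L.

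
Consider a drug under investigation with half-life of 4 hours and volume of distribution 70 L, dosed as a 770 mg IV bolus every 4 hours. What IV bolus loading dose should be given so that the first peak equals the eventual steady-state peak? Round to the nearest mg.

f = (1/2)^(4/4) ≈ 0.500000; accumulation ratio R = 1/(1−f) ≈ 2.00000.
Loading dose to hit Cmax,ss on first dose: D_load = D_maint·R ≈ 770 × 2.00000 ≈ 1540.00 mg.

1540 mg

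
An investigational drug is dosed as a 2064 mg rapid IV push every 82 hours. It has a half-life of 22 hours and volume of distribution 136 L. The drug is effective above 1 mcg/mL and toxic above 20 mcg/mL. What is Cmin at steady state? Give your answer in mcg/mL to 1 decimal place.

τ/t½ = 82/22 ≈ 3.7273, so fraction remaining f = (1/2)^(82/22) ≈ 0.0755.
Each bolus raises the concentration by D/Vd = 2064/136 ≈ 15.176 mcg/mL.
Steady-state trough Cmin,ss = C₀·f/(1−f) ≈ 15.176 × 0.0755/0.9245 ≈ 1.239 mcg/mL.
Trough 1.2 mcg/mL vs MEC 1 mcg/mL: adequate.

1.2 mcg/mL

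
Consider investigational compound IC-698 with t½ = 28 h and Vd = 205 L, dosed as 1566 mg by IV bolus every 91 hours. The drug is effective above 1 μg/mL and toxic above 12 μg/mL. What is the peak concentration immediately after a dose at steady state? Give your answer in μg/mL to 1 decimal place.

k = ln2/t½ = ln2/28 ≈ 0.024755 h⁻¹; fraction remaining f = e^(−kτ) = e^(−0.024755×91) ≈ 0.1051.
At steady state, accumulation factor R = 1/(1 − e^(−kτ)) ≈ 1.1174.
Single-dose peak C₀ = D/Vd = 1566/205 ≈ 7.639 μg/mL.
Steady-state peak Cmax,ss = C₀·R ≈ 7.639 × 1.1174 ≈ 8.536 μg/mL.
Peak 8.5 μg/mL vs MTC 12 μg/mL: below toxic threshold.

8.5 μg/mL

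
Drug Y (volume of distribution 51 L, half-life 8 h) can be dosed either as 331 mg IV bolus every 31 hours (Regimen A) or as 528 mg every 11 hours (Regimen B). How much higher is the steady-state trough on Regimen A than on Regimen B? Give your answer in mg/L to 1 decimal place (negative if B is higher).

-6.0 mg/L

Regimen A: f = (1/2)^(31/8) ≈ 0.0682; Cmin,ss = (331/51)·f/(1−f) ≈ 0.475 mg/L.
Regimen B: f = (1/2)^(11/8) ≈ 0.3856; Cmin,ss = (528/51)·f/(1−f) ≈ 6.498 mg/L.
Difference ≈ 0.475 − 6.498 ≈ -6.023 mg/L.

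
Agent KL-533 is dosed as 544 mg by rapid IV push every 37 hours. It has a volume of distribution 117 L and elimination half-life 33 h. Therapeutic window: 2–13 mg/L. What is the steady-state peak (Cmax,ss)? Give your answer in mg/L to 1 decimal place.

τ/t½ = 37/33 ≈ 1.1212, so fraction remaining f = (1/2)^(37/33) ≈ 0.4597.
Accumulation ratio R = 1/(1 − f) ≈ 1/0.5403 ≈ 1.8508.
Each bolus raises the concentration by D/Vd = 544/117 ≈ 4.650 mg/L.
Steady-state peak Cmax,ss = C₀·R ≈ 4.650 × 1.8508 ≈ 8.606 mg/L.
Peak 8.6 mg/L vs MTC 13 mg/L: below toxic threshold.

8.6 mg/L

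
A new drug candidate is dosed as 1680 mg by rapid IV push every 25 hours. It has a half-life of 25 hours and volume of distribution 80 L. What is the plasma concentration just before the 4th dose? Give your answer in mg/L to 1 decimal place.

18.4 mg/L

f = (1/2)^(τ/t½) = (1/2)^(25/25) ≈ 0.5000.
C₀ = D/Vd = 1680/80 ≈ 21.000 mg/L.
Before the 4th dose, 3 doses have been given. Superposition: Cmin = C₀·(f + f² + … + f^3).
≈ 21.000 × (0.5000 + 0.2500 + 0.1250) ≈ 21.000 × 0.8750 ≈ 18.375 mg/L.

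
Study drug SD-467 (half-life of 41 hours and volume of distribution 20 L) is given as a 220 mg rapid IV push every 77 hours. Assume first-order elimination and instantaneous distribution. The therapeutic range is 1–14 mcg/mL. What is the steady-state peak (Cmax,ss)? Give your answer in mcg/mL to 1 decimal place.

Over one 77-h interval, 77/41 ≈ 1.878 half-lives elapse, leaving f ≈ 0.2721 of each dose.
At steady state, accumulation factor R = 1/(1 − e^(−kτ)) ≈ 1.3738.
Each bolus raises the concentration by D/Vd = 220/20 ≈ 11.000 mcg/mL.
Steady-state peak Cmax,ss = C₀·R ≈ 11.000 × 1.3738 ≈ 15.112 mcg/mL.
Peak 15.1 mcg/mL vs MTC 14 mcg/mL: exceeds toxic threshold.

15.1 mcg/mL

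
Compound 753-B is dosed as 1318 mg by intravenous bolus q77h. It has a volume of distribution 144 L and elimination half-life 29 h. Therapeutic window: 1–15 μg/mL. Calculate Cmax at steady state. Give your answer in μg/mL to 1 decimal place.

k = ln2/t½ = ln2/29 ≈ 0.023902 h⁻¹; fraction remaining f = e^(−kτ) = e^(−0.023902×77) ≈ 0.1587.
Accumulation ratio R = 1/(1 − f) ≈ 1/0.8413 ≈ 1.1886.
Single-dose peak C₀ = D/Vd = 1318/144 ≈ 9.153 μg/mL.
Steady-state peak Cmax,ss = C₀·R ≈ 9.153 × 1.1886 ≈ 10.879 μg/mL.
Peak 10.9 μg/mL vs MTC 15 μg/mL: below toxic threshold.

10.9 μg/mL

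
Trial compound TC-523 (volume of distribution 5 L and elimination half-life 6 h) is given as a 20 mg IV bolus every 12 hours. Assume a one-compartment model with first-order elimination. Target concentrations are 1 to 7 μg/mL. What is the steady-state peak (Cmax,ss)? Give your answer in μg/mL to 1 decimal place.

τ = 12 h = 2 half-lives, so f = (1/2)^2 = 0.25.
Accumulation ratio R = 1/(1 − f) = 1/0.75 = 4/3.
Single-dose peak C₀ = D/Vd = 20/5 = 4 μg/mL.
Steady-state peak Cmax,ss = C₀·R = 4 × 4/3 ≈ 5.333 μg/mL.
Peak 5.3 μg/mL vs MTC 7 μg/mL: below toxic threshold.

5.3 μg/mL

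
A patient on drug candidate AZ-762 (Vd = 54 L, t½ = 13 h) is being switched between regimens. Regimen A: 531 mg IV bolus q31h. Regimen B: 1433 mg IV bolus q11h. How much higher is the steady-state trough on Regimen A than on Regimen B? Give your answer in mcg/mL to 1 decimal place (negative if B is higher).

Regimen A: f = (1/2)^(31/13) ≈ 0.1915; Cmin,ss = (531/54)·f/(1−f) ≈ 2.329 mcg/mL.
Regimen B: f = (1/2)^(11/13) ≈ 0.5563; Cmin,ss = (1433/54)·f/(1−f) ≈ 33.271 mcg/mL.
Difference ≈ 2.329 − 33.271 ≈ -30.942 mcg/mL.

-30.9 mcg/mL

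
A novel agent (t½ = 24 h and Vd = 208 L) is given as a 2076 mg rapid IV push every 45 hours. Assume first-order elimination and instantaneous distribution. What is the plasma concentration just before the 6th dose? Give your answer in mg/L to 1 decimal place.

f = (1/2)^(τ/t½) = (1/2)^(45/24) ≈ 0.2726.
C₀ = D/Vd = 2076/208 ≈ 9.981 mg/L.
Before the 6th dose, 5 doses have been given. Superposition: Cmin = C₀·(f + f² + … + f^5).
≈ 9.981 × (0.2726 + 0.0743 + 0.0203 + 0.0055 + 0.0015) ≈ 9.981 × 0.3742 ≈ 3.735 mg/L.

3.7 mg/L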